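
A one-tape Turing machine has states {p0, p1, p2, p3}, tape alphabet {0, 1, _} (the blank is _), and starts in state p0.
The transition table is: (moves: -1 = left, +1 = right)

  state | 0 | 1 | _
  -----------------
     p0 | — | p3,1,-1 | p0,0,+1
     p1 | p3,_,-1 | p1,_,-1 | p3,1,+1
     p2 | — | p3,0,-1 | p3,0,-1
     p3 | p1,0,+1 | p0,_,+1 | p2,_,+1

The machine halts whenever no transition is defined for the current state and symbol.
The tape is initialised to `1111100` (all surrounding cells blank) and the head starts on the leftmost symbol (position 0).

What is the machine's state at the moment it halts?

p2

state=p0 head=0 tape=_[1]111100   (p0,1)→(p3,1,-1)
state=p3 head=-1 tape=[_]1111100   (p3,_)→(p2,_,+1)
state=p2 head=0 tape=_[1]111100   (p2,1)→(p3,0,-1)
state=p3 head=-1 tape=[_]0111100   (p3,_)→(p2,_,+1)
state=p2 head=0 tape=_[0]111100
No transition is defined for (p2, 0); M halts in state p2.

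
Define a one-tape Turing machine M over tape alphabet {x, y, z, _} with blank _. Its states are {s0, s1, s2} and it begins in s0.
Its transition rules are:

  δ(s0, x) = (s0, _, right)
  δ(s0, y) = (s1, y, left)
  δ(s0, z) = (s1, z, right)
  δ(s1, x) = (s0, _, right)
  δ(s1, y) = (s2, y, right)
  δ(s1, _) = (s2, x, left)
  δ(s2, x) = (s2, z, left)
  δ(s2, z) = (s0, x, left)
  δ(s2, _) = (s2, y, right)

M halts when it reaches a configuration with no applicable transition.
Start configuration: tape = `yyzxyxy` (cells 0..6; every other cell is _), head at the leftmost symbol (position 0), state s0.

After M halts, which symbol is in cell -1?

z

state=s0 head=0 tape=__[y]yzxyxy   (s0,y)→(s1,y,left)
state=s1 head=-1 tape=_[_]yyzxyxy   (s1,_)→(s2,x,left)
state=s2 head=-2 tape=[_]xyyzxyxy   (s2,_)→(s2,y,right)
state=s2 head=-1 tape=y[x]yyzxyxy   (s2,x)→(s2,z,left)
state=s2 head=-2 tape=[y]zyyzxyxy
Cell -1 holds z when M halts.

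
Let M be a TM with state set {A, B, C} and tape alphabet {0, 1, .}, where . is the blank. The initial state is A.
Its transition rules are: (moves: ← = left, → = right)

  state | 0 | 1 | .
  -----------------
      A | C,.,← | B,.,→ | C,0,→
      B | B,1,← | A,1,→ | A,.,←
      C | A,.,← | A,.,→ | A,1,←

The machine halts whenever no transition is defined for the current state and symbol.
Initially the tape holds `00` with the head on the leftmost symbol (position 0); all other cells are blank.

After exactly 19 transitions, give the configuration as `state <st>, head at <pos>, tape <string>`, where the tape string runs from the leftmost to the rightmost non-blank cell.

state C, head at -3, tape 0..1.1

state=A head=0 tape=....[0]0   (A,0)→(C,.,←)
state=C head=-1 tape=...[.].0   (C,.)→(A,1,←)
state=A head=-2 tape=..[.]1.0   (A,.)→(C,0,→)
state=C head=-1 tape=..0[1].0   (C,1)→(A,.,→)
state=A head=0 tape=..0.[.]0   (A,.)→(C,0,→)
state=C head=1 tape=..0.0[0]   (C,0)→(A,.,←)
state=A head=0 tape=..0.[0].   (A,0)→(C,.,←)
state=C head=-1 tape=..0[.]..   (C,.)→(A,1,←)
state=A head=-2 tape=..[0]1..   (A,0)→(C,.,←)
state=C head=-3 tape=.[.].1..   (C,.)→(A,1,←)
state=A head=-4 tape=[.]1.1..   (A,.)→(C,0,→)
state=C head=-3 tape=0[1].1..   (C,1)→(A,.,→)
state=A head=-2 tape=0.[.]1..   (A,.)→(C,0,→)
state=C head=-1 tape=0.0[1]..   (C,1)→(A,.,→)
state=A head=0 tape=0.0.[.].   (A,.)→(C,0,→)
state=C head=1 tape=0.0.0[.]   (C,.)→(A,1,←)
state=A head=0 tape=0.0.[0]1   (A,0)→(C,.,←)
state=C head=-1 tape=0.0[.].1   (C,.)→(A,1,←)
state=A head=-2 tape=0.[0]1.1   (A,0)→(C,.,←)
state=C head=-3 tape=0[.].1.1
After 19 steps: state C, head at -3, tape 0..1.1.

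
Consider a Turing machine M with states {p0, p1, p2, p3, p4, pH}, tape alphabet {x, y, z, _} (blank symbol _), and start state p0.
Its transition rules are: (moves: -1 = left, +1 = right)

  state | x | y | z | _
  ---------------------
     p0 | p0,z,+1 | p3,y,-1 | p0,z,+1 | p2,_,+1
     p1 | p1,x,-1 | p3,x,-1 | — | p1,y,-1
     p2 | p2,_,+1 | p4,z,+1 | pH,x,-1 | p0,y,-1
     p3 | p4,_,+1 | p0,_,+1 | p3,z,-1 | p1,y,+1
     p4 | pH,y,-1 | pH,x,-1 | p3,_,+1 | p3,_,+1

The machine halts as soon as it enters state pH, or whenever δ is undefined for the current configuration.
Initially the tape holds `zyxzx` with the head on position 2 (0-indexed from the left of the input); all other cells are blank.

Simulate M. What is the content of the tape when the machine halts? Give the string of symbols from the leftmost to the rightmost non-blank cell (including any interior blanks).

zyzzzyzxxy

state=p0 head=2 tape=zy[x]zx_____   (p0,x)→(p0,z,+1)
state=p0 head=3 tape=zyz[z]x_____   (p0,z)→(p0,z,+1)
state=p0 head=4 tape=zyzz[x]_____   (p0,x)→(p0,z,+1)
state=p0 head=5 tape=zyzzz[_]____   (p0,_)→(p2,_,+1)
state=p2 head=6 tape=zyzzz_[_]___   (p2,_)→(p0,y,-1)
state=p0 head=5 tape=zyzzz[_]y___   (p0,_)→(p2,_,+1)
state=p2 head=6 tape=zyzzz_[y]___   (p2,y)→(p4,z,+1)
state=p4 head=7 tape=zyzzz_z[_]__   (p4,_)→(p3,_,+1)
state=p3 head=8 tape=zyzzz_z_[_]_   (p3,_)→(p1,y,+1)
state=p1 head=9 tape=zyzzz_z_y[_]   (p1,_)→(p1,y,-1)
state=p1 head=8 tape=zyzzz_z_[y]y   (p1,y)→(p3,x,-1)
state=p3 head=7 tape=zyzzz_z[_]xy   (p3,_)→(p1,y,+1)
state=p1 head=8 tape=zyzzz_zy[x]y   (p1,x)→(p1,x,-1)
state=p1 head=7 tape=zyzzz_z[y]xy   (p1,y)→(p3,x,-1)
state=p3 head=6 tape=zyzzz_[z]xxy   (p3,z)→(p3,z,-1)
state=p3 head=5 tape=zyzzz[_]zxxy   (p3,_)→(p1,y,+1)
state=p1 head=6 tape=zyzzzy[z]xxy
The non-blank tape span at halt is zyzzzyzxxy.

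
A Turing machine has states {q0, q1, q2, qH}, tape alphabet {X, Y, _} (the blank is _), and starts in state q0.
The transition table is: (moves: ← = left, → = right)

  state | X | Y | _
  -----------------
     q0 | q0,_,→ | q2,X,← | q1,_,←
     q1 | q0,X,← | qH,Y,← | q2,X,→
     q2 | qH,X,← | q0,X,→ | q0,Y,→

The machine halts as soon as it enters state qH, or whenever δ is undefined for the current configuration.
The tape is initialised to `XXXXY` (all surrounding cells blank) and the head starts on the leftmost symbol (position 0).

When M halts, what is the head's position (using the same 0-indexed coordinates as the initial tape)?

state=q0 head=0 tape=[X]XXXY__   (q0,X)→(q0,_,→)
state=q0 head=1 tape=_[X]XXY__   (q0,X)→(q0,_,→)
state=q0 head=2 tape=__[X]XY__   (q0,X)→(q0,_,→)
state=q0 head=3 tape=___[X]Y__   (q0,X)→(q0,_,→)
state=q0 head=4 tape=____[Y]__   (q0,Y)→(q2,X,←)
state=q2 head=3 tape=___[_]X__   (q2,_)→(q0,Y,→)
state=q0 head=4 tape=___Y[X]__   (q0,X)→(q0,_,→)
state=q0 head=5 tape=___Y_[_]_   (q0,_)→(q1,_,←)
state=q1 head=4 tape=___Y[_]__   (q1,_)→(q2,X,→)
state=q2 head=5 tape=___YX[_]_   (q2,_)→(q0,Y,→)
state=q0 head=6 tape=___YXY[_]   (q0,_)→(q1,_,←)
state=q1 head=5 tape=___YX[Y]_   (q1,Y)→(qH,Y,←)
state=qH head=4 tape=___Y[X]Y_
At halt the head is at cell 4.

4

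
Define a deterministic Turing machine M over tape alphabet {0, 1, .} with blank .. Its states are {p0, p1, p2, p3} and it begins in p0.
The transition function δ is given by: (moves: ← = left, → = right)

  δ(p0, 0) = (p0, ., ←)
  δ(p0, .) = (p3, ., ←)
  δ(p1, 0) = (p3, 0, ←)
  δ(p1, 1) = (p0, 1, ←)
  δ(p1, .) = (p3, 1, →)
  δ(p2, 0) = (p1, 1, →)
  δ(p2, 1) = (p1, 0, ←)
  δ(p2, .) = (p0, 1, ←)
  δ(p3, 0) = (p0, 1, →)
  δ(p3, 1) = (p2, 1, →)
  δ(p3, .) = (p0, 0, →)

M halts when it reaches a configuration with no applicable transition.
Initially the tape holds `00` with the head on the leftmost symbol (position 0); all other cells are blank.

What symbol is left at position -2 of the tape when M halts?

1

state=p0 head=0 tape=..[0]0   (p0,0)→(p0,.,←)
state=p0 head=-1 tape=.[.].0   (p0,.)→(p3,.,←)
state=p3 head=-2 tape=[.]..0   (p3,.)→(p0,0,→)
state=p0 head=-1 tape=0[.].0   (p0,.)→(p3,.,←)
state=p3 head=-2 tape=[0]..0   (p3,0)→(p0,1,→)
state=p0 head=-1 tape=1[.].0   (p0,.)→(p3,.,←)
state=p3 head=-2 tape=[1]..0   (p3,1)→(p2,1,→)
state=p2 head=-1 tape=1[.].0   (p2,.)→(p0,1,←)
state=p0 head=-2 tape=[1]1.0
Cell -2 holds 1 when M halts.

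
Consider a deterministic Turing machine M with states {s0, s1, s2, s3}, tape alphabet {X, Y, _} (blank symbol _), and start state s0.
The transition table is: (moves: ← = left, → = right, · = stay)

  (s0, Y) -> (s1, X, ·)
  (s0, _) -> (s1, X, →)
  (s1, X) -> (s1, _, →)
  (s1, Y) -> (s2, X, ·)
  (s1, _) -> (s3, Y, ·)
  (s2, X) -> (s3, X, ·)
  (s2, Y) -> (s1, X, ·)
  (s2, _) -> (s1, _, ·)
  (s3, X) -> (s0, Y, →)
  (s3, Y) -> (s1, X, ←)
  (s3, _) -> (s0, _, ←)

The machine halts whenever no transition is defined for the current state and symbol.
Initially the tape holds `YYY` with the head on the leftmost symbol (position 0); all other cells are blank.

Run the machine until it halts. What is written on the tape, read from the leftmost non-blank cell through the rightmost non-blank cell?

YXX

state=s0 head=0 tape=[Y]YY_   (s0,Y)→(s1,X,·)
state=s1 head=0 tape=[X]YY_   (s1,X)→(s1,_,→)
state=s1 head=1 tape=_[Y]Y_   (s1,Y)→(s2,X,·)
state=s2 head=1 tape=_[X]Y_   (s2,X)→(s3,X,·)
state=s3 head=1 tape=_[X]Y_   (s3,X)→(s0,Y,→)
state=s0 head=2 tape=_Y[Y]_   (s0,Y)→(s1,X,·)
state=s1 head=2 tape=_Y[X]_   (s1,X)→(s1,_,→)
state=s1 head=3 tape=_Y_[_]   (s1,_)→(s3,Y,·)
state=s3 head=3 tape=_Y_[Y]   (s3,Y)→(s1,X,←)
state=s1 head=2 tape=_Y[_]X   (s1,_)→(s3,Y,·)
state=s3 head=2 tape=_Y[Y]X   (s3,Y)→(s1,X,←)
state=s1 head=1 tape=_[Y]XX   (s1,Y)→(s2,X,·)
state=s2 head=1 tape=_[X]XX   (s2,X)→(s3,X,·)
state=s3 head=1 tape=_[X]XX   (s3,X)→(s0,Y,→)
state=s0 head=2 tape=_Y[X]X
The non-blank tape span at halt is YXX.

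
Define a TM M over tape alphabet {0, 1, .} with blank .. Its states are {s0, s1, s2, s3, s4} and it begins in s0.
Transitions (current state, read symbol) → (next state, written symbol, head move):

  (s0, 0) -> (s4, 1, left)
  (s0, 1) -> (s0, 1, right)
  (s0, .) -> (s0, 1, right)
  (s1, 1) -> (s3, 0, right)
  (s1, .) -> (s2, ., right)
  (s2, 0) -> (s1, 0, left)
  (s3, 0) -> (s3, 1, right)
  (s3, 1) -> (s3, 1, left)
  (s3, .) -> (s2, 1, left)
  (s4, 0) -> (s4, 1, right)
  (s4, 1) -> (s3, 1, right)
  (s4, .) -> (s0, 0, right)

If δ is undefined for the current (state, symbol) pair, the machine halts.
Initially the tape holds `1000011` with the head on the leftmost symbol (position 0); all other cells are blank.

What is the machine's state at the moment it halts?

s2

s0 | ..[1]000011   read 1 → write 1, move right, go to s0
s0 | ..1[0]00011   read 0 → write 1, move left, go to s4
s4 | ..[1]100011   read 1 → write 1, move right, go to s3
s3 | ..1[1]00011   read 1 → write 1, move left, go to s3
s3 | ..[1]100011   read 1 → write 1, move left, go to s3
s3 | .[.]1100011   read . → write 1, move left, go to s2
s2 | [.]11100011
No transition is defined for (s2, .); M halts in state s2.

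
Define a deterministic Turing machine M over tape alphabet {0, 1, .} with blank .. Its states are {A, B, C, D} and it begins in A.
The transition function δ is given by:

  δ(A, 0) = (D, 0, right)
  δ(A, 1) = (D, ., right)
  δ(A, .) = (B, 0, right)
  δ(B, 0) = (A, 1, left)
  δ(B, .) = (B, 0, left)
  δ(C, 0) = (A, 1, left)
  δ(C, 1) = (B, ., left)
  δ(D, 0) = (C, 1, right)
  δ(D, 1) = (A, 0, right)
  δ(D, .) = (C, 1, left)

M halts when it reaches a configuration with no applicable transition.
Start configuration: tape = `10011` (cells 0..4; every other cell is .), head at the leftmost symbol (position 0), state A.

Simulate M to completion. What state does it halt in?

C

A | [1]0011....   read 1 → write ., move right, go to D
D | .[0]011....   read 0 → write 1, move right, go to C
C | .1[0]11....   read 0 → write 1, move left, go to A
A | .[1]111....   read 1 → write ., move right, go to D
D | ..[1]11....   read 1 → write 0, move right, go to A
A | ..0[1]1....   read 1 → write ., move right, go to D
D | ..0.[1]....   read 1 → write 0, move right, go to A
A | ..0.0[.]...   read . → write 0, move right, go to B
B | ..0.00[.]..   read . → write 0, move left, go to B
B | ..0.0[0]0..   read 0 → write 1, move left, go to A
A | ..0.[0]10..   read 0 → write 0, move right, go to D
D | ..0.0[1]0..   read 1 → write 0, move right, go to A
A | ..0.00[0]..   read 0 → write 0, move right, go to D
D | ..0.000[.].   read . → write 1, move left, go to C
C | ..0.00[0]1.   read 0 → write 1, move left, go to A
A | ..0.0[0]11.   read 0 → write 0, move right, go to D
D | ..0.00[1]1.   read 1 → write 0, move right, go to A
A | ..0.000[1].   read 1 → write ., move right, go to D
D | ..0.000.[.]   read . → write 1, move left, go to C
C | ..0.000[.]1
No transition is defined for (C, .); M halts in state C.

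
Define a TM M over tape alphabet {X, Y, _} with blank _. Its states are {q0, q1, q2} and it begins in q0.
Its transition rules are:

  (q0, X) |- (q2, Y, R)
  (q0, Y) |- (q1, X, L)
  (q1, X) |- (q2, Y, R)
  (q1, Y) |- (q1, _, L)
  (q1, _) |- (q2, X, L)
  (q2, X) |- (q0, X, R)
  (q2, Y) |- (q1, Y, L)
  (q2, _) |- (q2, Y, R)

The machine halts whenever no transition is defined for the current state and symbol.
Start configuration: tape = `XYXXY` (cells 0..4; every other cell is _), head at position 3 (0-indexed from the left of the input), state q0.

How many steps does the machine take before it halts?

state=q0 head=3 tape=__XYX[X]Y   (q0,X)→(q2,Y,R)
state=q2 head=4 tape=__XYXY[Y]   (q2,Y)→(q1,Y,L)
state=q1 head=3 tape=__XYX[Y]Y   (q1,Y)→(q1,_,L)
state=q1 head=2 tape=__XY[X]_Y   (q1,X)→(q2,Y,R)
state=q2 head=3 tape=__XYY[_]Y   (q2,_)→(q2,Y,R)
state=q2 head=4 tape=__XYYY[Y]   (q2,Y)→(q1,Y,L)
state=q1 head=3 tape=__XYY[Y]Y   (q1,Y)→(q1,_,L)
state=q1 head=2 tape=__XY[Y]_Y   (q1,Y)→(q1,_,L)
state=q1 head=1 tape=__X[Y]__Y   (q1,Y)→(q1,_,L)
state=q1 head=0 tape=__[X]___Y   (q1,X)→(q2,Y,R)
state=q2 head=1 tape=__Y[_]__Y   (q2,_)→(q2,Y,R)
state=q2 head=2 tape=__YY[_]_Y   (q2,_)→(q2,Y,R)
state=q2 head=3 tape=__YYY[_]Y   (q2,_)→(q2,Y,R)
state=q2 head=4 tape=__YYYY[Y]   (q2,Y)→(q1,Y,L)
state=q1 head=3 tape=__YYY[Y]Y   (q1,Y)→(q1,_,L)
state=q1 head=2 tape=__YY[Y]_Y   (q1,Y)→(q1,_,L)
state=q1 head=1 tape=__Y[Y]__Y   (q1,Y)→(q1,_,L)
state=q1 head=0 tape=__[Y]___Y   (q1,Y)→(q1,_,L)
state=q1 head=-1 tape=_[_]____Y   (q1,_)→(q2,X,L)
state=q2 head=-2 tape=[_]X____Y   (q2,_)→(q2,Y,R)
state=q2 head=-1 tape=Y[X]____Y   (q2,X)→(q0,X,R)
state=q0 head=0 tape=YX[_]___Y
M halts after 21 transitions.

21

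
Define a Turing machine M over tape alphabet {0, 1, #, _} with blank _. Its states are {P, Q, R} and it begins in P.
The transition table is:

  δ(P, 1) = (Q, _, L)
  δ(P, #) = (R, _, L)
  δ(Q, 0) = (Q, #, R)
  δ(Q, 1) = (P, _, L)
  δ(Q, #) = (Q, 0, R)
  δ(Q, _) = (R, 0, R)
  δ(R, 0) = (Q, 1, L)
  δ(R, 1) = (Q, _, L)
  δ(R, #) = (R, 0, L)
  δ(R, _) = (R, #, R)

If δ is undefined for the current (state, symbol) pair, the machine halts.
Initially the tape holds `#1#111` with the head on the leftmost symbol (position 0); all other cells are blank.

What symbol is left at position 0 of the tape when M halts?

_

state=P head=0 tape=__[#]1#111   (P,#)→(R,_,L)
state=R head=-1 tape=_[_]_1#111   (R,_)→(R,#,R)
state=R head=0 tape=_#[_]1#111   (R,_)→(R,#,R)
state=R head=1 tape=_##[1]#111   (R,1)→(Q,_,L)
state=Q head=0 tape=_#[#]_#111   (Q,#)→(Q,0,R)
state=Q head=1 tape=_#0[_]#111   (Q,_)→(R,0,R)
state=R head=2 tape=_#00[#]111   (R,#)→(R,0,L)
state=R head=1 tape=_#0[0]0111   (R,0)→(Q,1,L)
state=Q head=0 tape=_#[0]10111   (Q,0)→(Q,#,R)
state=Q head=1 tape=_##[1]0111   (Q,1)→(P,_,L)
state=P head=0 tape=_#[#]_0111   (P,#)→(R,_,L)
state=R head=-1 tape=_[#]__0111   (R,#)→(R,0,L)
state=R head=-2 tape=[_]0__0111   (R,_)→(R,#,R)
state=R head=-1 tape=#[0]__0111   (R,0)→(Q,1,L)
state=Q head=-2 tape=[#]1__0111   (Q,#)→(Q,0,R)
state=Q head=-1 tape=0[1]__0111   (Q,1)→(P,_,L)
state=P head=-2 tape=[0]___0111
Cell 0 holds _ when M halts.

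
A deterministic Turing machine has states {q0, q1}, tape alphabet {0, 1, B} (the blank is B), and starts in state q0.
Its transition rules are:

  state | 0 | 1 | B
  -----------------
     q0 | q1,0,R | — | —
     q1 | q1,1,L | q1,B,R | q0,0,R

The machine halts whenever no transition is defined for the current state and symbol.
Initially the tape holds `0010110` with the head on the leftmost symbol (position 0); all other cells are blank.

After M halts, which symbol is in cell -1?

0

state=q0 head=0 tape=B[0]010110   (q0,0)→(q1,0,R)
state=q1 head=1 tape=B0[0]10110   (q1,0)→(q1,1,L)
state=q1 head=0 tape=B[0]110110   (q1,0)→(q1,1,L)
state=q1 head=-1 tape=[B]1110110   (q1,B)→(q0,0,R)
state=q0 head=0 tape=0[1]110110
Cell -1 holds 0 when M halts.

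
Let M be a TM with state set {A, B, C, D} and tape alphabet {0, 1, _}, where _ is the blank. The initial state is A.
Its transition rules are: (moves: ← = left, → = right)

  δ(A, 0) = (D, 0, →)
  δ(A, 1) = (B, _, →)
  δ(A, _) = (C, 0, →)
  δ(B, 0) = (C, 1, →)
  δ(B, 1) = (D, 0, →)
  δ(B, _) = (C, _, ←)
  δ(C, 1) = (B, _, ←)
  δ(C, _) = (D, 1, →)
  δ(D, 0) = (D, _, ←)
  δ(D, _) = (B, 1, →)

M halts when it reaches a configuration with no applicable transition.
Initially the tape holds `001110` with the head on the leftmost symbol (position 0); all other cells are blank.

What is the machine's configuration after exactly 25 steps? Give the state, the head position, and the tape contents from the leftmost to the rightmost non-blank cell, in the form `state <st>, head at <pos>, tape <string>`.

state=A head=0 tape=___[0]01110   (A,0)→(D,0,→)
state=D head=1 tape=___0[0]1110   (D,0)→(D,_,←)
state=D head=0 tape=___[0]_1110   (D,0)→(D,_,←)
state=D head=-1 tape=__[_]__1110   (D,_)→(B,1,→)
state=B head=0 tape=__1[_]_1110   (B,_)→(C,_,←)
state=C head=-1 tape=__[1]__1110   (C,1)→(B,_,←)
state=B head=-2 tape=_[_]___1110   (B,_)→(C,_,←)
state=C head=-3 tape=[_]____1110   (C,_)→(D,1,→)
state=D head=-2 tape=1[_]___1110   (D,_)→(B,1,→)
state=B head=-1 tape=11[_]__1110   (B,_)→(C,_,←)
state=C head=-2 tape=1[1]___1110   (C,1)→(B,_,←)
state=B head=-3 tape=[1]____1110   (B,1)→(D,0,→)
state=D head=-2 tape=0[_]___1110   (D,_)→(B,1,→)
state=B head=-1 tape=01[_]__1110   (B,_)→(C,_,←)
state=C head=-2 tape=0[1]___1110   (C,1)→(B,_,←)
state=B head=-3 tape=[0]____1110   (B,0)→(C,1,→)
state=C head=-2 tape=1[_]___1110   (C,_)→(D,1,→)
state=D head=-1 tape=11[_]__1110   (D,_)→(B,1,→)
state=B head=0 tape=111[_]_1110   (B,_)→(C,_,←)
state=C head=-1 tape=11[1]__1110   (C,1)→(B,_,←)
state=B head=-2 tape=1[1]___1110   (B,1)→(D,0,→)
state=D head=-1 tape=10[_]__1110   (D,_)→(B,1,→)
state=B head=0 tape=101[_]_1110   (B,_)→(C,_,←)
state=C head=-1 tape=10[1]__1110   (C,1)→(B,_,←)
state=B head=-2 tape=1[0]___1110   (B,0)→(C,1,→)
state=C head=-1 tape=11[_]__1110
After 25 steps: state C, head at -1, tape 11___1110.

state C, head at -1, tape 11___1110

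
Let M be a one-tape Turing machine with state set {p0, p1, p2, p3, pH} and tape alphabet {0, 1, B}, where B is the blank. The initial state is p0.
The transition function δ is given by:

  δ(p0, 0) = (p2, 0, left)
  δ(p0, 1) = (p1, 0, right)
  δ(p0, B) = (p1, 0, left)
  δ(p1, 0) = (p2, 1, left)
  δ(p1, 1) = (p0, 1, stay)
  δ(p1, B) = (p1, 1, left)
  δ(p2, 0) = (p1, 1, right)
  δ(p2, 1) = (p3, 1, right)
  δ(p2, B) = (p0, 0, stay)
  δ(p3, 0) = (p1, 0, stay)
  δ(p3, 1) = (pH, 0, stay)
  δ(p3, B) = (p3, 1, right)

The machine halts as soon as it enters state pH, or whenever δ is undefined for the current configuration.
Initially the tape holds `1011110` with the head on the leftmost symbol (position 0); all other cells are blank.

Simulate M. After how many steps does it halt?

p0 | [1]011110B   read 1 → write 0, move right, go to p1
p1 | 0[0]11110B   read 0 → write 1, move left, go to p2
p2 | [0]111110B   read 0 → write 1, move right, go to p1
p1 | 1[1]11110B   read 1 → write 1, move stay, go to p0
p0 | 1[1]11110B   read 1 → write 0, move right, go to p1
p1 | 10[1]1110B   read 1 → write 1, move stay, go to p0
p0 | 10[1]1110B   read 1 → write 0, move right, go to p1
p1 | 100[1]110B   read 1 → write 1, move stay, go to p0
p0 | 100[1]110B   read 1 → write 0, move right, go to p1
p1 | 1000[1]10B   read 1 → write 1, move stay, go to p0
p0 | 1000[1]10B   read 1 → write 0, move right, go to p1
p1 | 10000[1]0B   read 1 → write 1, move stay, go to p0
p0 | 10000[1]0B   read 1 → write 0, move right, go to p1
p1 | 100000[0]B   read 0 → write 1, move left, go to p2
p2 | 10000[0]1B   read 0 → write 1, move right, go to p1
p1 | 100001[1]B   read 1 → write 1, move stay, go to p0
p0 | 100001[1]B   read 1 → write 0, move right, go to p1
p1 | 1000010[B]   read B → write 1, move left, go to p1
p1 | 100001[0]1   read 0 → write 1, move left, go to p2
p2 | 10000[1]11   read 1 → write 1, move right, go to p3
p3 | 100001[1]1   read 1 → write 0, move stay, go to pH
pH | 100001[0]1
M halts after 21 transitions.

21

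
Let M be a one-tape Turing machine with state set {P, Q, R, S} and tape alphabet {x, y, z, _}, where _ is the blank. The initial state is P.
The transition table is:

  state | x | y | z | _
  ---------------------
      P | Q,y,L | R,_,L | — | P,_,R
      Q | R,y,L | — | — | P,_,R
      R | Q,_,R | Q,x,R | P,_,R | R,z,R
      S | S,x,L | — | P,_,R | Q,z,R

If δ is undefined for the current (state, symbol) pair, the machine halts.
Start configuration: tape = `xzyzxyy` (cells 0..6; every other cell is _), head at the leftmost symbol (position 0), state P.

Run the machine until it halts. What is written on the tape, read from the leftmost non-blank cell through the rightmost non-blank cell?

zzzzzzxy

state=P head=0 tape=_[x]zyzxyy   (P,x)→(Q,y,L)
state=Q head=-1 tape=[_]yzyzxyy   (Q,_)→(P,_,R)
state=P head=0 tape=_[y]zyzxyy   (P,y)→(R,_,L)
state=R head=-1 tape=[_]_zyzxyy   (R,_)→(R,z,R)
state=R head=0 tape=z[_]zyzxyy   (R,_)→(R,z,R)
state=R head=1 tape=zz[z]yzxyy   (R,z)→(P,_,R)
state=P head=2 tape=zz_[y]zxyy   (P,y)→(R,_,L)
state=R head=1 tape=zz[_]_zxyy   (R,_)→(R,z,R)
state=R head=2 tape=zzz[_]zxyy   (R,_)→(R,z,R)
state=R head=3 tape=zzzz[z]xyy   (R,z)→(P,_,R)
state=P head=4 tape=zzzz_[x]yy   (P,x)→(Q,y,L)
state=Q head=3 tape=zzzz[_]yyy   (Q,_)→(P,_,R)
state=P head=4 tape=zzzz_[y]yy   (P,y)→(R,_,L)
state=R head=3 tape=zzzz[_]_yy   (R,_)→(R,z,R)
state=R head=4 tape=zzzzz[_]yy   (R,_)→(R,z,R)
state=R head=5 tape=zzzzzz[y]y   (R,y)→(Q,x,R)
state=Q head=6 tape=zzzzzzx[y]
The non-blank tape span at halt is zzzzzzxy.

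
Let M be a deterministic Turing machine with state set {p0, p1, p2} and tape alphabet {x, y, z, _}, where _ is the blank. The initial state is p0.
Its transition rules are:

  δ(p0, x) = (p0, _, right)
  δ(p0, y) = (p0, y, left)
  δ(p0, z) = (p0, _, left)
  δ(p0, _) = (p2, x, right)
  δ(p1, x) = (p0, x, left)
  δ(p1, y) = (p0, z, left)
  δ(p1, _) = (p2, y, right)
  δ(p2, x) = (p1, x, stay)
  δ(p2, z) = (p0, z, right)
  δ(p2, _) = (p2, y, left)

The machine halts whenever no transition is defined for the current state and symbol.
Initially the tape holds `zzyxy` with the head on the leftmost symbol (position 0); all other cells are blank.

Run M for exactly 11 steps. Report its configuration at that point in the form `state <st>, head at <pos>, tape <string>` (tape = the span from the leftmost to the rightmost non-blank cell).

p0 | __[z]zyxy   read z → write _, move left, go to p0
p0 | _[_]_zyxy   read _ → write x, move right, go to p2
p2 | _x[_]zyxy   read _ → write y, move left, go to p2
p2 | _[x]yzyxy   read x → write x, move stay, go to p1
p1 | _[x]yzyxy   read x → write x, move left, go to p0
p0 | [_]xyzyxy   read _ → write x, move right, go to p2
p2 | x[x]yzyxy   read x → write x, move stay, go to p1
p1 | x[x]yzyxy   read x → write x, move left, go to p0
p0 | [x]xyzyxy   read x → write _, move right, go to p0
p0 | _[x]yzyxy   read x → write _, move right, go to p0
p0 | __[y]zyxy   read y → write y, move left, go to p0
p0 | _[_]yzyxy
After 11 steps: state p0, head at -1, tape yzyxy.

state p0, head at -1, tape yzyxy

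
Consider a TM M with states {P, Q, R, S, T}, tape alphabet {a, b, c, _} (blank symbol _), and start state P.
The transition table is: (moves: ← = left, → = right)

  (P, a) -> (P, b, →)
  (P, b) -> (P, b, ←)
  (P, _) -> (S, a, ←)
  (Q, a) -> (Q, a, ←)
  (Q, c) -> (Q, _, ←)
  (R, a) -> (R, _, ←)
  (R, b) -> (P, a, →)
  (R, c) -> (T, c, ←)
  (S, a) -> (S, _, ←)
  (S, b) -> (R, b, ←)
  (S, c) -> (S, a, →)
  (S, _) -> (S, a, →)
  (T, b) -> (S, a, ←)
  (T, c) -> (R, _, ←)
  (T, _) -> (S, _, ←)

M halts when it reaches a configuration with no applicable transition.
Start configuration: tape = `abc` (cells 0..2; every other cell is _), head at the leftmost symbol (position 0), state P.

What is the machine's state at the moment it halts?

P | ____[a]bc   read a → write b, move →, go to P
P | ____b[b]c   read b → write b, move ←, go to P
P | ____[b]bc   read b → write b, move ←, go to P
P | ___[_]bbc   read _ → write a, move ←, go to S
S | __[_]abbc   read _ → write a, move →, go to S
S | __a[a]bbc   read a → write _, move ←, go to S
S | __[a]_bbc   read a → write _, move ←, go to S
S | _[_]__bbc   read _ → write a, move →, go to S
S | _a[_]_bbc   read _ → write a, move →, go to S
S | _aa[_]bbc   read _ → write a, move →, go to S
S | _aaa[b]bc   read b → write b, move ←, go to R
R | _aa[a]bbc   read a → write _, move ←, go to R
R | _a[a]_bbc   read a → write _, move ←, go to R
R | _[a]__bbc   read a → write _, move ←, go to R
R | [_]___bbc
No transition is defined for (R, _); M halts in state R.

R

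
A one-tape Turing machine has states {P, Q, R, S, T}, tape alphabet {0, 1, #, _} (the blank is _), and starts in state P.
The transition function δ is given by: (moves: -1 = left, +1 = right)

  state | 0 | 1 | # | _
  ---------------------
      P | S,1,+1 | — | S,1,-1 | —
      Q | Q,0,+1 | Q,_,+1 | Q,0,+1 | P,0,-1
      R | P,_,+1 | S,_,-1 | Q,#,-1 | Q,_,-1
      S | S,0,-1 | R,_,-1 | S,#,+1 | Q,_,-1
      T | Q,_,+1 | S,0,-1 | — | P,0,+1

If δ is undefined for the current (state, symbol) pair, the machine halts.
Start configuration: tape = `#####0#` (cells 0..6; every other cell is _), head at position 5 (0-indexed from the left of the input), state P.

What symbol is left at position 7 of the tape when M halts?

state=P head=5 tape=#####[0]#_   (P,0)→(S,1,+1)
state=S head=6 tape=#####1[#]_   (S,#)→(S,#,+1)
state=S head=7 tape=#####1#[_]   (S,_)→(Q,_,-1)
state=Q head=6 tape=#####1[#]_   (Q,#)→(Q,0,+1)
state=Q head=7 tape=#####10[_]   (Q,_)→(P,0,-1)
state=P head=6 tape=#####1[0]0   (P,0)→(S,1,+1)
state=S head=7 tape=#####11[0]   (S,0)→(S,0,-1)
state=S head=6 tape=#####1[1]0   (S,1)→(R,_,-1)
state=R head=5 tape=#####[1]_0   (R,1)→(S,_,-1)
state=S head=4 tape=####[#]__0   (S,#)→(S,#,+1)
state=S head=5 tape=#####[_]_0   (S,_)→(Q,_,-1)
state=Q head=4 tape=####[#]__0   (Q,#)→(Q,0,+1)
state=Q head=5 tape=####0[_]_0   (Q,_)→(P,0,-1)
state=P head=4 tape=####[0]0_0   (P,0)→(S,1,+1)
state=S head=5 tape=####1[0]_0   (S,0)→(S,0,-1)
state=S head=4 tape=####[1]0_0   (S,1)→(R,_,-1)
state=R head=3 tape=###[#]_0_0   (R,#)→(Q,#,-1)
state=Q head=2 tape=##[#]#_0_0   (Q,#)→(Q,0,+1)
state=Q head=3 tape=##0[#]_0_0   (Q,#)→(Q,0,+1)
state=Q head=4 tape=##00[_]0_0   (Q,_)→(P,0,-1)
state=P head=3 tape=##0[0]00_0   (P,0)→(S,1,+1)
state=S head=4 tape=##01[0]0_0   (S,0)→(S,0,-1)
state=S head=3 tape=##0[1]00_0   (S,1)→(R,_,-1)
state=R head=2 tape=##[0]_00_0   (R,0)→(P,_,+1)
state=P head=3 tape=##_[_]00_0
Cell 7 holds 0 when M halts.

0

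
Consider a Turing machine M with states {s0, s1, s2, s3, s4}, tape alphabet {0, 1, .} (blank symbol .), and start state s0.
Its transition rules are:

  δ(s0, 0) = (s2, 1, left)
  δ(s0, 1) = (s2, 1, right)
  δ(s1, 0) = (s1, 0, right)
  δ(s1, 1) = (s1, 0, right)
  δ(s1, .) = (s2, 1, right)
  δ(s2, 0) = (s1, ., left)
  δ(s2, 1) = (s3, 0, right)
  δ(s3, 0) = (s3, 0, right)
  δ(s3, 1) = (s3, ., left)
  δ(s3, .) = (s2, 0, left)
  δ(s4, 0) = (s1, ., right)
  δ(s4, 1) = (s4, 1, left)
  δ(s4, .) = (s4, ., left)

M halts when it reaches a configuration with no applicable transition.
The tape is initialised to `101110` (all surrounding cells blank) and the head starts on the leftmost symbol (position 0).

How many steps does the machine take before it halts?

23

state=s0 head=0 tape=[1]01110..   (s0,1)→(s2,1,right)
state=s2 head=1 tape=1[0]1110..   (s2,0)→(s1,.,left)
state=s1 head=0 tape=[1].1110..   (s1,1)→(s1,0,right)
state=s1 head=1 tape=0[.]1110..   (s1,.)→(s2,1,right)
state=s2 head=2 tape=01[1]110..   (s2,1)→(s3,0,right)
state=s3 head=3 tape=010[1]10..   (s3,1)→(s3,.,left)
state=s3 head=2 tape=01[0].10..   (s3,0)→(s3,0,right)
state=s3 head=3 tape=010[.]10..   (s3,.)→(s2,0,left)
state=s2 head=2 tape=01[0]010..   (s2,0)→(s1,.,left)
state=s1 head=1 tape=0[1].010..   (s1,1)→(s1,0,right)
state=s1 head=2 tape=00[.]010..   (s1,.)→(s2,1,right)
state=s2 head=3 tape=001[0]10..   (s2,0)→(s1,.,left)
state=s1 head=2 tape=00[1].10..   (s1,1)→(s1,0,right)
state=s1 head=3 tape=000[.]10..   (s1,.)→(s2,1,right)
state=s2 head=4 tape=0001[1]0..   (s2,1)→(s3,0,right)
state=s3 head=5 tape=00010[0]..   (s3,0)→(s3,0,right)
state=s3 head=6 tape=000100[.].   (s3,.)→(s2,0,left)
state=s2 head=5 tape=00010[0]0.   (s2,0)→(s1,.,left)
state=s1 head=4 tape=0001[0].0.   (s1,0)→(s1,0,right)
state=s1 head=5 tape=00010[.]0.   (s1,.)→(s2,1,right)
state=s2 head=6 tape=000101[0].   (s2,0)→(s1,.,left)
state=s1 head=5 tape=00010[1]..   (s1,1)→(s1,0,right)
state=s1 head=6 tape=000100[.].   (s1,.)→(s2,1,right)
state=s2 head=7 tape=0001001[.]
M halts after 23 transitions.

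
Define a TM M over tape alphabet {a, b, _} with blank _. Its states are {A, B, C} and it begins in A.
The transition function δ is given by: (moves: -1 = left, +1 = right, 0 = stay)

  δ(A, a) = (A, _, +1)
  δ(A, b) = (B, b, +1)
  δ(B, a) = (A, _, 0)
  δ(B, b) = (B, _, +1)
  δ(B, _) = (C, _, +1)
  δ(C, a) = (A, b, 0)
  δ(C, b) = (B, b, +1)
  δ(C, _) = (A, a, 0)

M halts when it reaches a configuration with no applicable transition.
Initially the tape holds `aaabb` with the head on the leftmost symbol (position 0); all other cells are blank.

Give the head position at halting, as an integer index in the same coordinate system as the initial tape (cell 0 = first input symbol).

A | [a]aabb___   read a → write _, move +1, go to A
A | _[a]abb___   read a → write _, move +1, go to A
A | __[a]bb___   read a → write _, move +1, go to A
A | ___[b]b___   read b → write b, move +1, go to B
B | ___b[b]___   read b → write _, move +1, go to B
B | ___b_[_]__   read _ → write _, move +1, go to C
C | ___b__[_]_   read _ → write a, move 0, go to A
A | ___b__[a]_   read a → write _, move +1, go to A
A | ___b___[_]
At halt the head is at cell 7.

7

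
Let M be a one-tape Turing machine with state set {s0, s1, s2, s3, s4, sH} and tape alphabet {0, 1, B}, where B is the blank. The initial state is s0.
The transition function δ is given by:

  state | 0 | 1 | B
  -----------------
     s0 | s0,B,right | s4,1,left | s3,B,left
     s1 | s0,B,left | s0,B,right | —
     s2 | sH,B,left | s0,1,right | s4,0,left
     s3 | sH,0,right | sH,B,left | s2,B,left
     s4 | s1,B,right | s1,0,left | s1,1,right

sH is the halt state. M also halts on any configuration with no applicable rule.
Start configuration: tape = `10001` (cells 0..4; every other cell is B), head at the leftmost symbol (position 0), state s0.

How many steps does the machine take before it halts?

s0 | B[1]0001B   read 1 → write 1, move left, go to s4
s4 | [B]10001B   read B → write 1, move right, go to s1
s1 | 1[1]0001B   read 1 → write B, move right, go to s0
s0 | 1B[0]001B   read 0 → write B, move right, go to s0
s0 | 1BB[0]01B   read 0 → write B, move right, go to s0
s0 | 1BBB[0]1B   read 0 → write B, move right, go to s0
s0 | 1BBBB[1]B   read 1 → write 1, move left, go to s4
s4 | 1BBB[B]1B   read B → write 1, move right, go to s1
s1 | 1BBB1[1]B   read 1 → write B, move right, go to s0
s0 | 1BBB1B[B]   read B → write B, move left, go to s3
s3 | 1BBB1[B]B   read B → write B, move left, go to s2
s2 | 1BBB[1]BB   read 1 → write 1, move right, go to s0
s0 | 1BBB1[B]B   read B → write B, move left, go to s3
s3 | 1BBB[1]BB   read 1 → write B, move left, go to sH
sH | 1BB[B]BBB
M halts after 14 transitions.

14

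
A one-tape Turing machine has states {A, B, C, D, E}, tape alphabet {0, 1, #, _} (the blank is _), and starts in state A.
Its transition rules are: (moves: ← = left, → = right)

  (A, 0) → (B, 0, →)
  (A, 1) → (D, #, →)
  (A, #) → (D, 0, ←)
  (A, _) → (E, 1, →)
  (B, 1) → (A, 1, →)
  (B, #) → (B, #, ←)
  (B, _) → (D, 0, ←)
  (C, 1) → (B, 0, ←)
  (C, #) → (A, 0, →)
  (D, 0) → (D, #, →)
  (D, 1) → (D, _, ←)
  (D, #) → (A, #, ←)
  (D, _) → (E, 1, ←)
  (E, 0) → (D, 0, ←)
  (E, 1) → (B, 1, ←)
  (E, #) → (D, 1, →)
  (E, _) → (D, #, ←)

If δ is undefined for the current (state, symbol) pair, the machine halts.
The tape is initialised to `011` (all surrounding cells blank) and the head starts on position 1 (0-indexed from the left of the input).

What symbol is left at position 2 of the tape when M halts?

state=A head=1 tape=0[1]1   (A,1)→(D,#,→)
state=D head=2 tape=0#[1]   (D,1)→(D,_,←)
state=D head=1 tape=0[#]_   (D,#)→(A,#,←)
state=A head=0 tape=[0]#_   (A,0)→(B,0,→)
state=B head=1 tape=0[#]_   (B,#)→(B,#,←)
state=B head=0 tape=[0]#_
Cell 2 holds _ when M halts.

_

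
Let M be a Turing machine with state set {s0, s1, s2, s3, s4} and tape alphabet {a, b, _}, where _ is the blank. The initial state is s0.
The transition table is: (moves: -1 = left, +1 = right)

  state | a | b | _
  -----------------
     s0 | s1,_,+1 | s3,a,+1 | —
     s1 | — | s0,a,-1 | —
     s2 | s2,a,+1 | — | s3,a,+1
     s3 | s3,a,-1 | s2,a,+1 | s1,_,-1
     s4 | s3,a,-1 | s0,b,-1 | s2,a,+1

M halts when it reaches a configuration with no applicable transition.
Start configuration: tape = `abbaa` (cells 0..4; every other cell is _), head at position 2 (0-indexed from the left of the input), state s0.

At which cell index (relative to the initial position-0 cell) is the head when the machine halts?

5

s0 | ab[b]aa__   read b → write a, move +1, go to s3
s3 | aba[a]a__   read a → write a, move -1, go to s3
s3 | ab[a]aa__   read a → write a, move -1, go to s3
s3 | a[b]aaa__   read b → write a, move +1, go to s2
s2 | aa[a]aa__   read a → write a, move +1, go to s2
s2 | aaa[a]a__   read a → write a, move +1, go to s2
s2 | aaaa[a]__   read a → write a, move +1, go to s2
s2 | aaaaa[_]_   read _ → write a, move +1, go to s3
s3 | aaaaaa[_]   read _ → write _, move -1, go to s1
s1 | aaaaa[a]_
At halt the head is at cell 5.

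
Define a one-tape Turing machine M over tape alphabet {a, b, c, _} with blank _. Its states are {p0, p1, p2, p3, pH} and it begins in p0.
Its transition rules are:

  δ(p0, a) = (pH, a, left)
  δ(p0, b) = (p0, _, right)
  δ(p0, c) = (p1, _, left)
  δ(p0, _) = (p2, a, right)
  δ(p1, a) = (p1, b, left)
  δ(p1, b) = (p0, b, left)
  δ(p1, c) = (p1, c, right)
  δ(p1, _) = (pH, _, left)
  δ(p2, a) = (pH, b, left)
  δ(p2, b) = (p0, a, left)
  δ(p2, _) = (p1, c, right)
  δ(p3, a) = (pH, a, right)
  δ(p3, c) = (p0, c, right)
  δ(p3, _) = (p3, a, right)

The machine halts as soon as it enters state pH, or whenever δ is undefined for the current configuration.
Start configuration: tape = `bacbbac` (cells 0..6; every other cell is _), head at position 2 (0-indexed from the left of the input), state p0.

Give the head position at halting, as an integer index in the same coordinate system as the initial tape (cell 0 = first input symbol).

-2

state=p0 head=2 tape=__ba[c]bbac   (p0,c)→(p1,_,left)
state=p1 head=1 tape=__b[a]_bbac   (p1,a)→(p1,b,left)
state=p1 head=0 tape=__[b]b_bbac   (p1,b)→(p0,b,left)
state=p0 head=-1 tape=_[_]bb_bbac   (p0,_)→(p2,a,right)
state=p2 head=0 tape=_a[b]b_bbac   (p2,b)→(p0,a,left)
state=p0 head=-1 tape=_[a]ab_bbac   (p0,a)→(pH,a,left)
state=pH head=-2 tape=[_]aab_bbac
At halt the head is at cell -2.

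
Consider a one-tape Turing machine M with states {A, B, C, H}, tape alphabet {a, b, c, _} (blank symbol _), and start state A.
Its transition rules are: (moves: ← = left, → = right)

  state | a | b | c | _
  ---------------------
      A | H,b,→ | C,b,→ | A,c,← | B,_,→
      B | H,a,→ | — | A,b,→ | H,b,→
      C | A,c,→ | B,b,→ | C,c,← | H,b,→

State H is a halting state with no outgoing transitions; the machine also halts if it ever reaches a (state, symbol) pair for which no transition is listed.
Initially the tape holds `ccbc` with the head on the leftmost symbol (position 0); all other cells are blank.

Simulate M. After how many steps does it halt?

A | _[c]cbc___   read c → write c, move ←, go to A
A | [_]ccbc___   read _ → write _, move →, go to B
B | _[c]cbc___   read c → write b, move →, go to A
A | _b[c]bc___   read c → write c, move ←, go to A
A | _[b]cbc___   read b → write b, move →, go to C
C | _b[c]bc___   read c → write c, move ←, go to C
C | _[b]cbc___   read b → write b, move →, go to B
B | _b[c]bc___   read c → write b, move →, go to A
A | _bb[b]c___   read b → write b, move →, go to C
C | _bbb[c]___   read c → write c, move ←, go to C
C | _bb[b]c___   read b → write b, move →, go to B
B | _bbb[c]___   read c → write b, move →, go to A
A | _bbbb[_]__   read _ → write _, move →, go to B
B | _bbbb_[_]_   read _ → write b, move →, go to H
H | _bbbb_b[_]
M halts after 14 transitions.

14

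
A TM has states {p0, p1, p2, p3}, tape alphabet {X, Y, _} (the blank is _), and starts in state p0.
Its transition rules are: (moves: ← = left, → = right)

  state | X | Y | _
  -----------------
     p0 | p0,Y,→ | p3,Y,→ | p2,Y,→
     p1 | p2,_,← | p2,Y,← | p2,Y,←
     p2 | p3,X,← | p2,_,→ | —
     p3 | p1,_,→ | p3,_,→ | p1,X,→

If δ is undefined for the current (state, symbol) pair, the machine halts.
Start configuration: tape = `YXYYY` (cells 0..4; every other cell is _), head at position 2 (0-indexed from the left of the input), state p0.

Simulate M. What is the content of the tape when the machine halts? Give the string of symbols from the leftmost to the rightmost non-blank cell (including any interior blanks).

YX__Y_Y

p0 | YX[Y]YY__   read Y → write Y, move →, go to p3
p3 | YXY[Y]Y__   read Y → write _, move →, go to p3
p3 | YXY_[Y]__   read Y → write _, move →, go to p3
p3 | YXY__[_]_   read _ → write X, move →, go to p1
p1 | YXY__X[_]   read _ → write Y, move ←, go to p2
p2 | YXY__[X]Y   read X → write X, move ←, go to p3
p3 | YXY_[_]XY   read _ → write X, move →, go to p1
p1 | YXY_X[X]Y   read X → write _, move ←, go to p2
p2 | YXY_[X]_Y   read X → write X, move ←, go to p3
p3 | YXY[_]X_Y   read _ → write X, move →, go to p1
p1 | YXYX[X]_Y   read X → write _, move ←, go to p2
p2 | YXY[X]__Y   read X → write X, move ←, go to p3
p3 | YX[Y]X__Y   read Y → write _, move →, go to p3
p3 | YX_[X]__Y   read X → write _, move →, go to p1
p1 | YX__[_]_Y   read _ → write Y, move ←, go to p2
p2 | YX_[_]Y_Y
The non-blank tape span at halt is YX__Y_Y.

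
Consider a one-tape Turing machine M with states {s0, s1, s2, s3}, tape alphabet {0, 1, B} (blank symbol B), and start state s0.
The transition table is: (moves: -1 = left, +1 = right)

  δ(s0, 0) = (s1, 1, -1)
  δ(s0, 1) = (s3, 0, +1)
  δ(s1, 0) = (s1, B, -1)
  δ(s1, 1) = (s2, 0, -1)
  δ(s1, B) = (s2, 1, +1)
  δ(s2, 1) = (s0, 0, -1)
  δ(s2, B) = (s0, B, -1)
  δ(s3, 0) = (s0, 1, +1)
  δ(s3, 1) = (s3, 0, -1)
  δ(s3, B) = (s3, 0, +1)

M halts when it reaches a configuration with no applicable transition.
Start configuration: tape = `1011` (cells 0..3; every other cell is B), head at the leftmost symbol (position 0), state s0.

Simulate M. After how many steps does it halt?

s0 | B[1]011   read 1 → write 0, move +1, go to s3
s3 | B0[0]11   read 0 → write 1, move +1, go to s0
s0 | B01[1]1   read 1 → write 0, move +1, go to s3
s3 | B010[1]   read 1 → write 0, move -1, go to s3
s3 | B01[0]0   read 0 → write 1, move +1, go to s0
s0 | B011[0]   read 0 → write 1, move -1, go to s1
s1 | B01[1]1   read 1 → write 0, move -1, go to s2
s2 | B0[1]01   read 1 → write 0, move -1, go to s0
s0 | B[0]001   read 0 → write 1, move -1, go to s1
s1 | [B]1001   read B → write 1, move +1, go to s2
s2 | 1[1]001   read 1 → write 0, move -1, go to s0
s0 | [1]0001   read 1 → write 0, move +1, go to s3
s3 | 0[0]001   read 0 → write 1, move +1, go to s0
s0 | 01[0]01   read 0 → write 1, move -1, go to s1
s1 | 0[1]101   read 1 → write 0, move -1, go to s2
s2 | [0]0101
M halts after 15 transitions.

15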